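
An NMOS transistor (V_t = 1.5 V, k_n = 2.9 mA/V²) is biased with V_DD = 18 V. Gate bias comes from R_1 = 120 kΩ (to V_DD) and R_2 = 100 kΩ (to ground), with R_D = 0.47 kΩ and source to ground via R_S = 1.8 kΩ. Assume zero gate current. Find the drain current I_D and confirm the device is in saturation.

I_D ≈ 2.9 mA

V_G = V_DD·R_2/(R_1+R_2) = 18×100/220 = 8.18 V.
Assume saturation: I_D = (k_n/2)(V_GS − V_t)² with V_GS = V_G − I_D·R_S = 8.18 − 1.8·I_D.
Substituting gives 4.7·I_D² − 35.9·I_D + 64.7 = 0, with roots I_D = 2.92 or 4.71 mA.
The root I_D = 4.71 mA gives V_GS = -0.303 V ≤ V_t, so take I_D = 2.92 mA.
Then V_GS = 2.92 V and V_DS = V_DD − I_D(R_D+R_S) = 18 − 2.92×2.27 = 11.4 V.
Saturation requires V_DS ≥ V_GS − V_t = 1.42 V; 11.4 ≥ 1.42 ✓.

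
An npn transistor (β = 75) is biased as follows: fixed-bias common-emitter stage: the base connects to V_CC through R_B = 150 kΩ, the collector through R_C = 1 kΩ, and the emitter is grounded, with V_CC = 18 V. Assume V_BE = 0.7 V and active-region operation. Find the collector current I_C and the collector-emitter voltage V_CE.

Base loop: V_CC = I_B·R_B + V_BE, so I_B = (18 − 0.7)/150 kΩ = 0.115 mA.
In the active region I_C = β·I_B = 75 × 0.115 = 8.65 mA.
Collector loop: V_CE = V_CC − I_C·R_C = 18 − 8.65×1 = 9.35 V.
Since V_CE = 9.35 V > V_CE(sat) ≈ 0.2 V, the transistor is in the active region as assumed.

I_C ≈ 8.7 mA, V_CE ≈ 9.3 V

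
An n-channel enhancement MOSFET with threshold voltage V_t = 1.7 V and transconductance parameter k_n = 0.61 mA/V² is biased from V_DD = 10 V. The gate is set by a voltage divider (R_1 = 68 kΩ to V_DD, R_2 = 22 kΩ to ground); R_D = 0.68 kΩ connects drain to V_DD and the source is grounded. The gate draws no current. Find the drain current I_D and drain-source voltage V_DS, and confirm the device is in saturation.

I_D ≈ 0.17 mA, V_DS ≈ 9.9 V

V_G = V_DD·R_2/(R_1+R_2) = 10×22/90 = 2.44 V. With the source grounded, V_GS = V_G = 2.44 V.
Assume saturation: I_D = (k_n/2)(V_GS − V_t)² = (0.61/2)×(2.44 − 1.7)² = 0.305×0.744² = 0.169 mA.
V_DS = V_DD − I_D·R_D = 10 − 0.169×0.68 = 9.89 V.
Saturation requires V_DS ≥ V_GS − V_t = 0.744 V; 9.89 ≥ 0.744 ✓.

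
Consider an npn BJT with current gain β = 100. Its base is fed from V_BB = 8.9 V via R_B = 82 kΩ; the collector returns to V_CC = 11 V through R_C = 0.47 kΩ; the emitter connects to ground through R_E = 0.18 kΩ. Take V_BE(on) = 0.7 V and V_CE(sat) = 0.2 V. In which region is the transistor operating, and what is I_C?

Assume active. Base-emitter loop: I_B = (V_BB − V_BE)/(R_B + (β+1)R_E) = (8.9 − 0.7)/(82 + 101×0.18) = 0.0819 mA.
I_C = β·I_B = 100×0.0819 = 8.19 mA.
V_CE = V_CC − I_C·R_C − I_E·R_E = 11 − 8.19×0.47 − 8.27×0.18 = 5.66 V > V_CE(sat), so the active-region assumption holds.

active; I_C ≈ 8.2 mA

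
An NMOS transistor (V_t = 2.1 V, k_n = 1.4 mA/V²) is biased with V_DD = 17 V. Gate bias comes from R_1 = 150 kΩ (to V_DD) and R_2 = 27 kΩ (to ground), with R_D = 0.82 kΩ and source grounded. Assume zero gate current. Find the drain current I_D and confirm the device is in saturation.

V_G = V_DD·R_2/(R_1+R_2) = 17×27/177 = 2.59 V. With the source grounded, V_GS = V_G = 2.59 V.
Assume saturation: I_D = (k_n/2)(V_GS − V_t)² = (1.4/2)×(2.59 − 2.1)² = 0.7×0.493² = 0.17 mA.
V_DS = V_DD − I_D·R_D = 17 − 0.17×0.82 = 16.9 V.
Saturation requires V_DS ≥ V_GS − V_t = 0.493 V; 16.9 ≥ 0.493 ✓.

I_D ≈ 0.17 mA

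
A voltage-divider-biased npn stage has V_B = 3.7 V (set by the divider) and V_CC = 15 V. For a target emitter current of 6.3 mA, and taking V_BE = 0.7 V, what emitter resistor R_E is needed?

V_E = V_B − V_BE = 3.7 − 0.7 = 3 V.
R_E = V_E / I_E = 3 / 6.3 = 0.476 kΩ.

R_E ≈ 0.48 kΩ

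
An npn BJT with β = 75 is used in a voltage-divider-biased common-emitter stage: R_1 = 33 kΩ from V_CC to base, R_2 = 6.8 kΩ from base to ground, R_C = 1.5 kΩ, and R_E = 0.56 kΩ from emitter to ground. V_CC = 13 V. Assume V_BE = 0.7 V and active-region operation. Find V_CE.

V_CE ≈ 8.1 V

Thevenize the base divider: V_Th = V_CC·R_2/(R_1+R_2) = 13×6.8/39.8 = 2.22 V, R_Th = R_1‖R_2 = 5.64 kΩ.
Base-emitter loop: V_Th = I_B·R_Th + V_BE + (β+1)I_B·R_E, so I_B = (2.22 − 0.7) / (5.64 + 76×0.56) = 0.0316 mA.
I_C = β·I_B = 75×0.0316 = 2.37 mA, and I_E = (β+1)I_B = 2.4 mA.
V_CE = V_CC − I_C·R_C − I_E·R_E = 13 − 2.37×1.5 − 2.4×0.56 = 8.11 V.
V_CE = 8.11 V > 0.2 V confirms active-region operation.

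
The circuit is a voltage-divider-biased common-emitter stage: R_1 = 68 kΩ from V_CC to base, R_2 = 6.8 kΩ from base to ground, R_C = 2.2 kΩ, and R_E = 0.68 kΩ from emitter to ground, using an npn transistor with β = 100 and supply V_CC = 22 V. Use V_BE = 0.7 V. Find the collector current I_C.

I_C ≈ 1.7 mA

Thevenize the base divider: V_Th = V_CC·R_2/(R_1+R_2) = 22×6.8/74.8 = 2 V, R_Th = R_1‖R_2 = 6.18 kΩ.
Base-emitter loop: V_Th = I_B·R_Th + V_BE + (β+1)I_B·R_E, so I_B = (2 − 0.7) / (6.18 + 101×0.68) = 0.0174 mA.
I_C = β·I_B = 100×0.0174 = 1.74 mA, and I_E = (β+1)I_B = 1.75 mA.
V_CE = V_CC − I_C·R_C − I_E·R_E = 22 − 1.74×2.2 − 1.75×0.68 = 17 V.
V_CE = 17 V > 0.2 V confirms active-region operation.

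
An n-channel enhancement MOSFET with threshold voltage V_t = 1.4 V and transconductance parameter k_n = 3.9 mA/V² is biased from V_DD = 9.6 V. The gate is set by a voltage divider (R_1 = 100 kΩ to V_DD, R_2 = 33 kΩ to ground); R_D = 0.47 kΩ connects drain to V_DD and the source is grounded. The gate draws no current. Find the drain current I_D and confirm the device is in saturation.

I_D ≈ 1.9 mA

V_G = V_DD·R_2/(R_1+R_2) = 9.6×33/133 = 2.38 V. With the source grounded, V_GS = V_G = 2.38 V.
Assume saturation: I_D = (k_n/2)(V_GS − V_t)² = (3.9/2)×(2.38 − 1.4)² = 1.95×0.982² = 1.88 mA.
V_DS = V_DD − I_D·R_D = 9.6 − 1.88×0.47 = 8.72 V.
Saturation requires V_DS ≥ V_GS − V_t = 0.982 V; 8.72 ≥ 0.982 ✓.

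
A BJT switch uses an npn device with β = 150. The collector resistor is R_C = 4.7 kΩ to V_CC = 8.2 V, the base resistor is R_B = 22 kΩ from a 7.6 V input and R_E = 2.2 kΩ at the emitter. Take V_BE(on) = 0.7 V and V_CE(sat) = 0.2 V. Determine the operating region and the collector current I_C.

saturation; I_C ≈ 1.1 mA

Assume active: I_B = (7.6 − 0.7)/(22 + 151×2.2) = 0.0195 mA, I_C = β·I_B = 2.92 mA.
Then V_CE = 8.2 − 2.92×4.7 − 2.94×2.2 = -12 V < 0.2 V — the active assumption fails.
Re-solve with V_CE = 0.2 V. KCL at the emitter: V_E/R_E = (V_BB−0.7−V_E)/R_B + (V_CC−0.2−V_E)/R_C, giving V_E = 2.83 V.
I_C = (V_CC − 0.2 − V_E)/R_C = (8 − 2.83)/4.7 = 1.1 mA.
Check: I_B = (6.9 − 2.83)/22 = 0.185 mA, and β·I_B = 27.8 mA > I_C, confirming saturation.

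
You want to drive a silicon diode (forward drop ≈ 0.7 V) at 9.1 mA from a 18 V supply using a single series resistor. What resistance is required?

R ≈ 1.9 kΩ

The resistor drops V_S − V_D = 18 − 0.7 = 17.3 V at 9.1 mA.
R = 17.3 V / 9.1 mA = 1.9 kΩ.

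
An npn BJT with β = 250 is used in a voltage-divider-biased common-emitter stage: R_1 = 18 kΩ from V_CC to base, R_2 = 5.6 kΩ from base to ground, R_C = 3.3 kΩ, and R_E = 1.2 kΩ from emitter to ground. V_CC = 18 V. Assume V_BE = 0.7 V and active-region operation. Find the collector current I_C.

Thevenize the base divider: V_Th = V_CC·R_2/(R_1+R_2) = 18×5.6/23.6 = 4.27 V, R_Th = R_1‖R_2 = 4.27 kΩ.
Base-emitter loop: V_Th = I_B·R_Th + V_BE + (β+1)I_B·R_E, so I_B = (4.27 − 0.7) / (4.27 + 251×1.2) = 0.0117 mA.
I_C = β·I_B = 250×0.0117 = 2.92 mA, and I_E = (β+1)I_B = 2.93 mA.
V_CE = V_CC − I_C·R_C − I_E·R_E = 18 − 2.92×3.3 − 2.93×1.2 = 4.83 V.
V_CE = 4.83 V > 0.2 V confirms active-region operation.

I_C ≈ 2.9 mA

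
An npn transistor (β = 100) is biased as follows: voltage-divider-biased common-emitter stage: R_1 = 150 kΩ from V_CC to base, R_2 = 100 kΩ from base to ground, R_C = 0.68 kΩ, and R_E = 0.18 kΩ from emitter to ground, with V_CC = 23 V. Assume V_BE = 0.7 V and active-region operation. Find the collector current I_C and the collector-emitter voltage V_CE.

Thevenize the base divider: V_Th = V_CC·R_2/(R_1+R_2) = 23×100/250 = 9.2 V, R_Th = R_1‖R_2 = 60 kΩ.
Base-emitter loop: V_Th = I_B·R_Th + V_BE + (β+1)I_B·R_E, so I_B = (9.2 − 0.7) / (60 + 101×0.18) = 0.109 mA.
I_C = β·I_B = 100×0.109 = 10.9 mA, and I_E = (β+1)I_B = 11 mA.
V_CE = V_CC − I_C·R_C − I_E·R_E = 23 − 10.9×0.68 − 11×0.18 = 13.6 V.
V_CE = 13.6 V > 0.2 V confirms active-region operation.

I_C ≈ 11 mA, V_CE ≈ 14 V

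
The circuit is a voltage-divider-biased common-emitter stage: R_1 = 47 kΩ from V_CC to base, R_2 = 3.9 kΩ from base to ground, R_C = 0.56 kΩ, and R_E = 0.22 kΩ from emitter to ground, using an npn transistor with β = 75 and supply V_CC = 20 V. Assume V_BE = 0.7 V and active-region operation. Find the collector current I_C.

Thevenize the base divider: V_Th = V_CC·R_2/(R_1+R_2) = 20×3.9/50.9 = 1.53 V, R_Th = R_1‖R_2 = 3.6 kΩ.
Base-emitter loop: V_Th = I_B·R_Th + V_BE + (β+1)I_B·R_E, so I_B = (1.53 − 0.7) / (3.6 + 76×0.22) = 0.041 mA.
I_C = β·I_B = 75×0.041 = 3.07 mA, and I_E = (β+1)I_B = 3.11 mA.
V_CE = V_CC − I_C·R_C − I_E·R_E = 20 − 3.07×0.56 − 3.11×0.22 = 17.6 V.
V_CE = 17.6 V > 0.2 V confirms active-region operation.

I_C ≈ 3.1 mA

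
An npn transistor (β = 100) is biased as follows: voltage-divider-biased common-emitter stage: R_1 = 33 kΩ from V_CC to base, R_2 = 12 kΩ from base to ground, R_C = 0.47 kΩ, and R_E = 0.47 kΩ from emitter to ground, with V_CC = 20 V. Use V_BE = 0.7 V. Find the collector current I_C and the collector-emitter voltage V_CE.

I_C ≈ 8.2 mA, V_CE ≈ 12 V

Thevenize the base divider: V_Th = V_CC·R_2/(R_1+R_2) = 20×12/45 = 5.33 V, R_Th = R_1‖R_2 = 8.8 kΩ.
Base-emitter loop: V_Th = I_B·R_Th + V_BE + (β+1)I_B·R_E, so I_B = (5.33 − 0.7) / (8.8 + 101×0.47) = 0.0823 mA.
I_C = β·I_B = 100×0.0823 = 8.23 mA, and I_E = (β+1)I_B = 8.32 mA.
V_CE = V_CC − I_C·R_C − I_E·R_E = 20 − 8.23×0.47 − 8.32×0.47 = 12.2 V.
V_CE = 12.2 V > 0.2 V confirms active-region operation.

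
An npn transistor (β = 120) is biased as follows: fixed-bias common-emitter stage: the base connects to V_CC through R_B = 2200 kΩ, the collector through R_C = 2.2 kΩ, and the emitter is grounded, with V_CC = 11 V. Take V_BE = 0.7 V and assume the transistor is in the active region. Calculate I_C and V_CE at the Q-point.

I_C ≈ 0.56 mA, V_CE ≈ 9.8 V

Base loop: V_CC = I_B·R_B + V_BE, so I_B = (11 − 0.7)/2200 kΩ = 0.00468 mA.
In the active region I_C = β·I_B = 120 × 0.00468 = 0.562 mA.
Collector loop: V_CE = V_CC − I_C·R_C = 11 − 0.562×2.2 = 9.76 V.
Since V_CE = 9.76 V > V_CE(sat) ≈ 0.2 V, the transistor is in the active region as assumed.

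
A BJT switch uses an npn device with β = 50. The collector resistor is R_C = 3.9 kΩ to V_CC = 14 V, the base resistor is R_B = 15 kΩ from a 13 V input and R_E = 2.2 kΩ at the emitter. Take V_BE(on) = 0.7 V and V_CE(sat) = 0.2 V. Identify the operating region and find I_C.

Assume active: I_B = (13 − 0.7)/(15 + 51×2.2) = 0.0967 mA, I_C = β·I_B = 4.83 mA.
Then V_CE = 14 − 4.83×3.9 − 4.93×2.2 = -15.7 V < 0.2 V — the active assumption fails.
Re-solve with V_CE = 0.2 V. KCL at the emitter: V_E/R_E = (V_BB−0.7−V_E)/R_B + (V_CC−0.2−V_E)/R_C, giving V_E = 5.6 V.
I_C = (V_CC − 0.2 − V_E)/R_C = (13.8 − 5.6)/3.9 = 2.1 mA.
Check: I_B = (12.3 − 5.6)/15 = 0.446 mA, and β·I_B = 22.3 mA > I_C, confirming saturation.

saturation; I_C ≈ 2.1 mA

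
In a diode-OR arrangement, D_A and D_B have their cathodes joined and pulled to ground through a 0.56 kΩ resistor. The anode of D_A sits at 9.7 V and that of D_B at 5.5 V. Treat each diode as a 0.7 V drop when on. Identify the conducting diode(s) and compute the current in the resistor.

Only D_A conducts; I_R ≈ 16 mA

Assume both conduct. Then node N would need to be at both 9.7−0.7 = 9 V and 5.5−0.7 = 4.8 V, which is impossible.
Assume only D_A conducts: V_N = 9.7 − 0.7 = 9 V, so I_R = 9/0.56 = 16.1 mA.
Check D_B: its anode-to-cathode voltage is 5.5 − 9 = -3.5 V < 0.7 V, so it is off. The assumption is consistent.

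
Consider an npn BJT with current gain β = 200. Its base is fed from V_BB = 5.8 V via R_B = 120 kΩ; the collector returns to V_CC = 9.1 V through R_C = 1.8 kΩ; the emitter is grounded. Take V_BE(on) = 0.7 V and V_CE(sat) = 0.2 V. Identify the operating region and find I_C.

Assume active: I_B = (5.8 − 0.7)/120 = 0.0425 mA, giving I_C = β·I_B = 8.5 mA.
But then V_CE = 9.1 − 8.5×1.8 = -6.2 V < V_CE(sat) = 0.2 V — impossible in the active region.
So the transistor is saturated. With V_CE = 0.2 V, I_C = (V_CC − 0.2)/R_C = 8.9/1.8 = 4.94 mA.
Check: β·I_B = 8.5 mA > I_C = 4.94 mA, confirming saturation.

saturation; I_C ≈ 4.9 mA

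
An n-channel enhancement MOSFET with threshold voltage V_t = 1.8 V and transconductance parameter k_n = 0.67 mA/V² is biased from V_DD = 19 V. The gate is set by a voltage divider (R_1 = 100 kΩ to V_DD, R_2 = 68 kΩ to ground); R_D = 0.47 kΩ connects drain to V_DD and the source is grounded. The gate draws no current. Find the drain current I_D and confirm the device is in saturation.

I_D ≈ 12 mA

V_G = V_DD·R_2/(R_1+R_2) = 19×68/168 = 7.69 V. With the source grounded, V_GS = V_G = 7.69 V.
Assume saturation: I_D = (k_n/2)(V_GS − V_t)² = (0.67/2)×(7.69 − 1.8)² = 0.335×5.89² = 11.6 mA.
V_DS = V_DD − I_D·R_D = 19 − 11.6×0.47 = 13.5 V.
Saturation requires V_DS ≥ V_GS − V_t = 5.89 V; 13.5 ≥ 5.89 ✓.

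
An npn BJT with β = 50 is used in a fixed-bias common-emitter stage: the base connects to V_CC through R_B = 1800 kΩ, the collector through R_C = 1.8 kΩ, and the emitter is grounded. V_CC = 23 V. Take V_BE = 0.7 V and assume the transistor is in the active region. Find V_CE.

V_CE ≈ 22 V

Base loop: V_CC = I_B·R_B + V_BE, so I_B = (23 − 0.7)/1800 kΩ = 0.0124 mA.
In the active region I_C = β·I_B = 50 × 0.0124 = 0.619 mA.
Collector loop: V_CE = V_CC − I_C·R_C = 23 − 0.619×1.8 = 21.9 V.
Since V_CE = 21.9 V > V_CE(sat) ≈ 0.2 V, the transistor is in the active region as assumed.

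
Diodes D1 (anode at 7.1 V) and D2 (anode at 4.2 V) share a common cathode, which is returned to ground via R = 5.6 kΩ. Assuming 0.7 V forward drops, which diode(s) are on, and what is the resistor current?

Only D1 conducts; I_R ≈ 1.1 mA

Assume both conduct. Then node N would need to be at both 7.1−0.7 = 6.4 V and 4.2−0.7 = 3.5 V, which is impossible.
Assume only D1 conducts: V_N = 7.1 − 0.7 = 6.4 V, so I_R = 6.4/5.6 = 1.14 mA.
Check D2: its anode-to-cathode voltage is 4.2 − 6.4 = -2.2 V < 0.7 V, so it is off. The assumption is consistent.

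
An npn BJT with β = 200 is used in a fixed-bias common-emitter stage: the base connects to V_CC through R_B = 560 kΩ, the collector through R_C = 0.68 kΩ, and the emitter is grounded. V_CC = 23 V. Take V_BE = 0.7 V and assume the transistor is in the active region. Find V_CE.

Base loop: V_CC = I_B·R_B + V_BE, so I_B = (23 − 0.7)/560 kΩ = 0.0398 mA.
In the active region I_C = β·I_B = 200 × 0.0398 = 7.96 mA.
Collector loop: V_CE = V_CC − I_C·R_C = 23 − 7.96×0.68 = 17.6 V.
Since V_CE = 17.6 V > V_CE(sat) ≈ 0.2 V, the transistor is in the active region as assumed.

V_CE ≈ 18 V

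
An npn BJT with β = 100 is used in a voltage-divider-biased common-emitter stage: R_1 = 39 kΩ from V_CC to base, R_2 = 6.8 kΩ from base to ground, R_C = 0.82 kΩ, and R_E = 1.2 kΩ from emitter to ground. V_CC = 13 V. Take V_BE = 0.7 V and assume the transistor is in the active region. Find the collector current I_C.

Thevenize the base divider: V_Th = V_CC·R_2/(R_1+R_2) = 13×6.8/45.8 = 1.93 V, R_Th = R_1‖R_2 = 5.79 kΩ.
Base-emitter loop: V_Th = I_B·R_Th + V_BE + (β+1)I_B·R_E, so I_B = (1.93 − 0.7) / (5.79 + 101×1.2) = 0.00969 mA.
I_C = β·I_B = 100×0.00969 = 0.969 mA, and I_E = (β+1)I_B = 0.978 mA.
V_CE = V_CC − I_C·R_C − I_E·R_E = 13 − 0.969×0.82 − 0.978×1.2 = 11 V.
V_CE = 11 V > 0.2 V confirms active-region operation.

I_C ≈ 0.97 mA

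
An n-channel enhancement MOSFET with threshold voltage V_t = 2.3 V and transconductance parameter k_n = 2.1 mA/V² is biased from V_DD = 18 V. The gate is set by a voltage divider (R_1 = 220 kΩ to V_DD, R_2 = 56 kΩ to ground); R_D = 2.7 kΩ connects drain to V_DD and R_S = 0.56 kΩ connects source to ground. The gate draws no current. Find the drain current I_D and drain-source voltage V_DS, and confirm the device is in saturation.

V_G = V_DD·R_2/(R_1+R_2) = 18×56/276 = 3.65 V.
Assume saturation: I_D = (k_n/2)(V_GS − V_t)² with V_GS = V_G − I_D·R_S = 3.65 − 0.56·I_D.
Substituting gives 0.329·I_D² − 2.59·I_D + 1.92 = 0, with roots I_D = 0.828 or 7.04 mA.
The root I_D = 7.04 mA gives V_GS = -0.289 V ≤ V_t, so take I_D = 0.828 mA.
Then V_GS = 3.19 V and V_DS = V_DD − I_D(R_D+R_S) = 18 − 0.828×3.26 = 15.3 V.
Saturation requires V_DS ≥ V_GS − V_t = 0.888 V; 15.3 ≥ 0.888 ✓.

I_D ≈ 0.83 mA, V_DS ≈ 15 V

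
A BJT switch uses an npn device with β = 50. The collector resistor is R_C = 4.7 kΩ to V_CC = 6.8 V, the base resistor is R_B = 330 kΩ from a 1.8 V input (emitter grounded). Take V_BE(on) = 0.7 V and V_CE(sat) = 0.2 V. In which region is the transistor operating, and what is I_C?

Assume active. Base-emitter loop: I_B = (V_BB − V_BE)/R_B = (1.8 − 0.7)/330 = 0.00333 mA.
I_C = β·I_B = 50×0.00333 = 0.167 mA.
V_CE = V_CC − I_C·R_C = 6.8 − 0.167×4.7 = 6.02 V > V_CE(sat), so the active-region assumption holds.

active; I_C ≈ 0.17 mA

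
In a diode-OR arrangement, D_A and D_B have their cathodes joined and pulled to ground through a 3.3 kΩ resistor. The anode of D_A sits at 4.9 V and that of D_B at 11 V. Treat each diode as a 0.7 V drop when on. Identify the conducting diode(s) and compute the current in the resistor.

Assume both conduct. Then node N would need to be at both 4.9−0.7 = 4.2 V and 11−0.7 = 10.3 V, which is impossible.
Assume only D_B conducts: V_N = 11 − 0.7 = 10.3 V, so I_R = 10.3/3.3 = 3.12 mA.
Check D_A: its anode-to-cathode voltage is 4.9 − 10.3 = -5.4 V < 0.7 V, so it is off. The assumption is consistent.

Only D_B conducts; I_R ≈ 3.1 mA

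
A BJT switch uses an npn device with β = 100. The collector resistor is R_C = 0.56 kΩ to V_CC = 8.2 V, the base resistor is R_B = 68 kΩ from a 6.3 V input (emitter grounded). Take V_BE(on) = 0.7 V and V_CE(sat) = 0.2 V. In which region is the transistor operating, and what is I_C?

Assume active. Base-emitter loop: I_B = (V_BB − V_BE)/R_B = (6.3 − 0.7)/68 = 0.0824 mA.
I_C = β·I_B = 100×0.0824 = 8.24 mA.
V_CE = V_CC − I_C·R_C = 8.2 − 8.24×0.56 = 3.59 V > V_CE(sat), so the active-region assumption holds.

active; I_C ≈ 8.2 mA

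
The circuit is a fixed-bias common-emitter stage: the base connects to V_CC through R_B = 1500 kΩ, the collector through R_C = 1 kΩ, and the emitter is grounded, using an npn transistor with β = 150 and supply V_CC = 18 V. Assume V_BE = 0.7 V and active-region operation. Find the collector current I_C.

Base loop: V_CC = I_B·R_B + V_BE, so I_B = (18 − 0.7)/1500 kΩ = 0.0115 mA.
In the active region I_C = β·I_B = 150 × 0.0115 = 1.73 mA.
Collector loop: V_CE = V_CC − I_C·R_C = 18 − 1.73×1 = 16.3 V.
Since V_CE = 16.3 V > V_CE(sat) ≈ 0.2 V, the transistor is in the active region as assumed.

I_C ≈ 1.7 mA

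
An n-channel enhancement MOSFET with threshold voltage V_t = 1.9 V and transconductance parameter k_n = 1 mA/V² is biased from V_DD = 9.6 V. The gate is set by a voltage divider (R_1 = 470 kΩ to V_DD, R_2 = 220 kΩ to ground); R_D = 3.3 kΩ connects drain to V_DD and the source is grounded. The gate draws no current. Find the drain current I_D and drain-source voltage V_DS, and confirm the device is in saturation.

I_D ≈ 0.67 mA, V_DS ≈ 7.4 V

V_G = V_DD·R_2/(R_1+R_2) = 9.6×220/690 = 3.06 V. With the source grounded, V_GS = V_G = 3.06 V.
Assume saturation: I_D = (k_n/2)(V_GS − V_t)² = (1/2)×(3.06 − 1.9)² = 0.5×1.16² = 0.674 mA.
V_DS = V_DD − I_D·R_D = 9.6 − 0.674×3.3 = 7.38 V.
Saturation requires V_DS ≥ V_GS − V_t = 1.16 V; 7.38 ≥ 1.16 ✓.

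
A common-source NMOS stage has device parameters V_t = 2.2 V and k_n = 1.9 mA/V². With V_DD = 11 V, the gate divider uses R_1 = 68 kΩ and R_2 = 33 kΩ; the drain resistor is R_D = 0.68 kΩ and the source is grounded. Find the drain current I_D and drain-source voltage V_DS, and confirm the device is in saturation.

V_G = V_DD·R_2/(R_1+R_2) = 11×33/101 = 3.59 V. With the source grounded, V_GS = V_G = 3.59 V.
Assume saturation: I_D = (k_n/2)(V_GS − V_t)² = (1.9/2)×(3.59 − 2.2)² = 0.95×1.39² = 1.85 mA.
V_DS = V_DD − I_D·R_D = 11 − 1.85×0.68 = 9.74 V.
Saturation requires V_DS ≥ V_GS − V_t = 1.39 V; 9.74 ≥ 1.39 ✓.

I_D ≈ 1.8 mA, V_DS ≈ 9.7 V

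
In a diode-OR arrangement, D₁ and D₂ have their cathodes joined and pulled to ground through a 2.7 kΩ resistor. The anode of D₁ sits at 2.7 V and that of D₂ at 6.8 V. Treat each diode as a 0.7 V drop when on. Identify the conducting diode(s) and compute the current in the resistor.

Assume both conduct. Then node N would need to be at both 2.7−0.7 = 2 V and 6.8−0.7 = 6.1 V, which is impossible.
Assume only D₂ conducts: V_N = 6.8 − 0.7 = 6.1 V, so I_R = 6.1/2.7 = 2.26 mA.
Check D₁: its anode-to-cathode voltage is 2.7 − 6.1 = -3.4 V < 0.7 V, so it is off. The assumption is consistent.

Only D₂ conducts; I_R ≈ 2.3 mA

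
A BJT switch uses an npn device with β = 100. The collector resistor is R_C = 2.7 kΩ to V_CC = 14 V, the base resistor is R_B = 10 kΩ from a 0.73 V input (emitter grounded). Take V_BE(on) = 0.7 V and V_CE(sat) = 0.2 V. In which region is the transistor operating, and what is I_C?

Assume active. Base-emitter loop: I_B = (V_BB − V_BE)/R_B = (0.73 − 0.7)/10 = 0.003 mA.
I_C = β·I_B = 100×0.003 = 0.3 mA.
V_CE = V_CC − I_C·R_C = 14 − 0.3×2.7 = 13.2 V > V_CE(sat), so the active-region assumption holds.

active; I_C ≈ 0.3 mA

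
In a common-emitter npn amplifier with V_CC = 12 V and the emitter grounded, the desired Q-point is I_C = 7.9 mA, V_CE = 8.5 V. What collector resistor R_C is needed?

R_C ≈ 0.44 kΩ

Collector loop: V_CC = I_C·R_C + V_CE.
R_C = (V_CC − V_CE)/I_C = (12 − 8.5)/7.9 = 0.443 kΩ.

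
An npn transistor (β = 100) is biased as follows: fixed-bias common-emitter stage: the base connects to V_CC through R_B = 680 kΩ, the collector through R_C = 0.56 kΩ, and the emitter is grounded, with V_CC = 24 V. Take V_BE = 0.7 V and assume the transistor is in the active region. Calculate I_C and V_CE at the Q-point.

Base loop: V_CC = I_B·R_B + V_BE, so I_B = (24 − 0.7)/680 kΩ = 0.0343 mA.
In the active region I_C = β·I_B = 100 × 0.0343 = 3.43 mA.
Collector loop: V_CE = V_CC − I_C·R_C = 24 − 3.43×0.56 = 22.1 V.
Since V_CE = 22.1 V > V_CE(sat) ≈ 0.2 V, the transistor is in the active region as assumed.

I_C ≈ 3.4 mA, V_CE ≈ 22 V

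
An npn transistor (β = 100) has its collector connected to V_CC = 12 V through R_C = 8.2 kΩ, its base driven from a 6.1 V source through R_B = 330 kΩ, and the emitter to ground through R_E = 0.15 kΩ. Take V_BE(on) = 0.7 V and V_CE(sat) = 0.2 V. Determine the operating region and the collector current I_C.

Assume active: I_B = (6.1 − 0.7)/(330 + 101×0.15) = 0.0156 mA, I_C = β·I_B = 1.56 mA.
Then V_CE = 12 − 1.56×8.2 − 1.58×0.15 = -1.07 V < 0.2 V — the active assumption fails.
Re-solve with V_CE = 0.2 V. KCL at the emitter: V_E/R_E = (V_BB−0.7−V_E)/R_B + (V_CC−0.2−V_E)/R_C, giving V_E = 0.214 V.
I_C = (V_CC − 0.2 − V_E)/R_C = (11.8 − 0.214)/8.2 = 1.41 mA.
Check: I_B = (5.4 − 0.214)/330 = 0.0157 mA, and β·I_B = 1.57 mA > I_C, confirming saturation.

saturation; I_C ≈ 1.4 mA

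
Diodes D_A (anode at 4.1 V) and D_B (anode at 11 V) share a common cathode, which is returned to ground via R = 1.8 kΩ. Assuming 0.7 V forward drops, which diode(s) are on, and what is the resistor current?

Assume both conduct. Then node N would need to be at both 4.1−0.7 = 3.4 V and 11−0.7 = 10.3 V, which is impossible.
Assume only D_B conducts: V_N = 11 − 0.7 = 10.3 V, so I_R = 10.3/1.8 = 5.72 mA.
Check D_A: its anode-to-cathode voltage is 4.1 − 10.3 = -6.2 V < 0.7 V, so it is off. The assumption is consistent.

Only D_B conducts; I_R ≈ 5.7 mA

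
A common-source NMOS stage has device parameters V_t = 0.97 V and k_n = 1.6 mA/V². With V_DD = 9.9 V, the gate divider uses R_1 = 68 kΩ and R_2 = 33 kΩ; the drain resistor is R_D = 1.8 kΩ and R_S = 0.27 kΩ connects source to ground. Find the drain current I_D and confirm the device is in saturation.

V_G = V_DD·R_2/(R_1+R_2) = 9.9×33/101 = 3.23 V.
Assume saturation: I_D = (k_n/2)(V_GS − V_t)² with V_GS = V_G − I_D·R_S = 3.23 − 0.27·I_D.
Substituting gives 0.0583·I_D² − 1.98·I_D + 4.1 = 0, with roots I_D = 2.22 or 31.7 mA.
The root I_D = 31.7 mA gives V_GS = -5.33 V ≤ V_t, so take I_D = 2.22 mA.
Then V_GS = 2.64 V and V_DS = V_DD − I_D(R_D+R_S) = 9.9 − 2.22×2.07 = 5.31 V.
Saturation requires V_DS ≥ V_GS − V_t = 1.67 V; 5.31 ≥ 1.67 ✓.

I_D ≈ 2.2 mA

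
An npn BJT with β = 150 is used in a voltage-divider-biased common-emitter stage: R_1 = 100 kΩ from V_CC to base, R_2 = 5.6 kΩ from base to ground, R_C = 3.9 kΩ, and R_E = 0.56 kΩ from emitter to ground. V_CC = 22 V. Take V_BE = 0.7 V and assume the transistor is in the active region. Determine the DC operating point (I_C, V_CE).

Thevenize the base divider: V_Th = V_CC·R_2/(R_1+R_2) = 22×5.6/106 = 1.17 V, R_Th = R_1‖R_2 = 5.3 kΩ.
Base-emitter loop: V_Th = I_B·R_Th + V_BE + (β+1)I_B·R_E, so I_B = (1.17 − 0.7) / (5.3 + 151×0.56) = 0.00519 mA.
I_C = β·I_B = 150×0.00519 = 0.779 mA, and I_E = (β+1)I_B = 0.784 mA.
V_CE = V_CC − I_C·R_C − I_E·R_E = 22 − 0.779×3.9 − 0.784×0.56 = 18.5 V.
V_CE = 18.5 V > 0.2 V confirms active-region operation.

I_C ≈ 0.78 mA, V_CE ≈ 19 V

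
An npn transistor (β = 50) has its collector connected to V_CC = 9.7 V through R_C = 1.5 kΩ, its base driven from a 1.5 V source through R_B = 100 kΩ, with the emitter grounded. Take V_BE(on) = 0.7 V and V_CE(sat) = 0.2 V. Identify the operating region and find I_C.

Assume active. Base-emitter loop: I_B = (V_BB − V_BE)/R_B = (1.5 − 0.7)/100 = 0.008 mA.
I_C = β·I_B = 50×0.008 = 0.4 mA.
V_CE = V_CC − I_C·R_C = 9.7 − 0.4×1.5 = 9.1 V > V_CE(sat), so the active-region assumption holds.

active; I_C ≈ 0.4 mA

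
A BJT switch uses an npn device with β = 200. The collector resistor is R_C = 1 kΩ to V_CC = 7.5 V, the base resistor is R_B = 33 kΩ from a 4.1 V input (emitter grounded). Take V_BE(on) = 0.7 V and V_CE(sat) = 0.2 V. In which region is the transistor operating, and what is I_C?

saturation; I_C ≈ 7.3 mA

Assume active: I_B = (4.1 − 0.7)/33 = 0.103 mA, giving I_C = β·I_B = 20.6 mA.
But then V_CE = 7.5 − 20.6×1 = -13.1 V < V_CE(sat) = 0.2 V — impossible in the active region.
So the transistor is saturated. With V_CE = 0.2 V, I_C = (V_CC − 0.2)/R_C = 7.3/1 = 7.3 mA.
Check: β·I_B = 20.6 mA > I_C = 7.3 mA, confirming saturation.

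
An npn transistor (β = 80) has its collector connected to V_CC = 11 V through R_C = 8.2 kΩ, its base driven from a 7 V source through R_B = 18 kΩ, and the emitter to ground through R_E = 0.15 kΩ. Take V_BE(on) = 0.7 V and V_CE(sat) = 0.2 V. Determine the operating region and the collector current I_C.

Assume active: I_B = (7 − 0.7)/(18 + 81×0.15) = 0.209 mA, I_C = β·I_B = 16.7 mA.
Then V_CE = 11 − 16.7×8.2 − 16.9×0.15 = -129 V < 0.2 V — the active assumption fails.
Re-solve with V_CE = 0.2 V. KCL at the emitter: V_E/R_E = (V_BB−0.7−V_E)/R_B + (V_CC−0.2−V_E)/R_C, giving V_E = 0.244 V.
I_C = (V_CC − 0.2 − V_E)/R_C = (10.8 − 0.244)/8.2 = 1.29 mA.
Check: I_B = (6.3 − 0.244)/18 = 0.336 mA, and β·I_B = 26.9 mA > I_C, confirming saturation.

saturation; I_C ≈ 1.3 mA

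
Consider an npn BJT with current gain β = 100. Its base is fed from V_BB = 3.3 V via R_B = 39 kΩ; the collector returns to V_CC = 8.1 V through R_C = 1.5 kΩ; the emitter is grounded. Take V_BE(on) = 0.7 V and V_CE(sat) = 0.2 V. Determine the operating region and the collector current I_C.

Assume active: I_B = (3.3 − 0.7)/39 = 0.0667 mA, giving I_C = β·I_B = 6.67 mA.
But then V_CE = 8.1 − 6.67×1.5 = -1.9 V < V_CE(sat) = 0.2 V — impossible in the active region.
So the transistor is saturated. With V_CE = 0.2 V, I_C = (V_CC − 0.2)/R_C = 7.9/1.5 = 5.27 mA.
Check: β·I_B = 6.67 mA > I_C = 5.27 mA, confirming saturation.

saturation; I_C ≈ 5.3 mA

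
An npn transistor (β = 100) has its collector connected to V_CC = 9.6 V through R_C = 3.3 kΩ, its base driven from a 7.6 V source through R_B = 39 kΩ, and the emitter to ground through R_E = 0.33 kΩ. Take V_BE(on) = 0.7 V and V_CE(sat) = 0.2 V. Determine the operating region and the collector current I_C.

saturation; I_C ≈ 2.6 mA

Assume active: I_B = (7.6 − 0.7)/(39 + 101×0.33) = 0.0954 mA, I_C = β·I_B = 9.54 mA.
Then V_CE = 9.6 − 9.54×3.3 − 9.64×0.33 = -25.1 V < 0.2 V — the active assumption fails.
Re-solve with V_CE = 0.2 V. KCL at the emitter: V_E/R_E = (V_BB−0.7−V_E)/R_B + (V_CC−0.2−V_E)/R_C, giving V_E = 0.901 V.
I_C = (V_CC − 0.2 − V_E)/R_C = (9.4 − 0.901)/3.3 = 2.58 mA.
Check: I_B = (6.9 − 0.901)/39 = 0.154 mA, and β·I_B = 15.4 mA > I_C, confirming saturation.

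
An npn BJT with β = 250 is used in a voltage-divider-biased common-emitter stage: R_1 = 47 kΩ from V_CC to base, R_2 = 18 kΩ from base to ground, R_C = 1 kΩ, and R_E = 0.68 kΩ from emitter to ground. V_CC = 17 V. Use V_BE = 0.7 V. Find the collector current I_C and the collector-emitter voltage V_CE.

Thevenize the base divider: V_Th = V_CC·R_2/(R_1+R_2) = 17×18/65 = 4.71 V, R_Th = R_1‖R_2 = 13 kΩ.
Base-emitter loop: V_Th = I_B·R_Th + V_BE + (β+1)I_B·R_E, so I_B = (4.71 − 0.7) / (13 + 251×0.68) = 0.0218 mA.
I_C = β·I_B = 250×0.0218 = 5.45 mA, and I_E = (β+1)I_B = 5.48 mA.
V_CE = V_CC − I_C·R_C − I_E·R_E = 17 − 5.45×1 − 5.48×0.68 = 7.82 V.
V_CE = 7.82 V > 0.2 V confirms active-region operation.

I_C ≈ 5.5 mA, V_CE ≈ 7.8 V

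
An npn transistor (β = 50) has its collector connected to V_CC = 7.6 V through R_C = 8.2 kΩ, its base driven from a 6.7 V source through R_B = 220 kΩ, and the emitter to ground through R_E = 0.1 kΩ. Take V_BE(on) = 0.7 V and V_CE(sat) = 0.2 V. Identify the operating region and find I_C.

saturation; I_C ≈ 0.89 mA

Assume active: I_B = (6.7 − 0.7)/(220 + 51×0.1) = 0.0267 mA, I_C = β·I_B = 1.33 mA.
Then V_CE = 7.6 − 1.33×8.2 − 1.36×0.1 = -3.46 V < 0.2 V — the active assumption fails.
Re-solve with V_CE = 0.2 V. KCL at the emitter: V_E/R_E = (V_BB−0.7−V_E)/R_B + (V_CC−0.2−V_E)/R_C, giving V_E = 0.0918 V.
I_C = (V_CC − 0.2 − V_E)/R_C = (7.4 − 0.0918)/8.2 = 0.891 mA.
Check: I_B = (6 − 0.0918)/220 = 0.0269 mA, and β·I_B = 1.34 mA > I_C, confirming saturation.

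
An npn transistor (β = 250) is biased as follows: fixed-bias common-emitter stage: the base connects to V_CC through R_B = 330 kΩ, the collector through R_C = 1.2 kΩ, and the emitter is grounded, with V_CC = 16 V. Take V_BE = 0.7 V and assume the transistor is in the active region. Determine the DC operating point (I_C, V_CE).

Base loop: V_CC = I_B·R_B + V_BE, so I_B = (16 − 0.7)/330 kΩ = 0.0464 mA.
In the active region I_C = β·I_B = 250 × 0.0464 = 11.6 mA.
Collector loop: V_CE = V_CC − I_C·R_C = 16 − 11.6×1.2 = 2.09 V.
Since V_CE = 2.09 V > V_CE(sat) ≈ 0.2 V, the transistor is in the active region as assumed.

I_C ≈ 12 mA, V_CE ≈ 2.1 V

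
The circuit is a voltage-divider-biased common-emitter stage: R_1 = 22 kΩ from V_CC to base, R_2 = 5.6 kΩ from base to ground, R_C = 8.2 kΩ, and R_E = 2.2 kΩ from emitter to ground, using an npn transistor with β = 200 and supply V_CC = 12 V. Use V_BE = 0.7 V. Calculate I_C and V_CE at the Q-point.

Thevenize the base divider: V_Th = V_CC·R_2/(R_1+R_2) = 12×5.6/27.6 = 2.43 V, R_Th = R_1‖R_2 = 4.46 kΩ.
Base-emitter loop: V_Th = I_B·R_Th + V_BE + (β+1)I_B·R_E, so I_B = (2.43 − 0.7) / (4.46 + 201×2.2) = 0.00388 mA.
I_C = β·I_B = 200×0.00388 = 0.777 mA, and I_E = (β+1)I_B = 0.781 mA.
V_CE = V_CC − I_C·R_C − I_E·R_E = 12 − 0.777×8.2 − 0.781×2.2 = 3.91 V.
V_CE = 3.91 V > 0.2 V confirms active-region operation.

I_C ≈ 0.78 mA, V_CE ≈ 3.9 V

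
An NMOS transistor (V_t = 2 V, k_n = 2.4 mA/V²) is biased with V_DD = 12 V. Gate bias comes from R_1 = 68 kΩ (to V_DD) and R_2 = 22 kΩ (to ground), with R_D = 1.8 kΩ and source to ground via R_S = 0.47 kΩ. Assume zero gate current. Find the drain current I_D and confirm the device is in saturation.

I_D ≈ 0.55 mA

V_G = V_DD·R_2/(R_1+R_2) = 12×22/90 = 2.93 V.
Assume saturation: I_D = (k_n/2)(V_GS − V_t)² with V_GS = V_G − I_D·R_S = 2.93 − 0.47·I_D.
Substituting gives 0.265·I_D² − 2.05·I_D + 1.05 = 0, with roots I_D = 0.548 or 7.2 mA.
The root I_D = 7.2 mA gives V_GS = -0.449 V ≤ V_t, so take I_D = 0.548 mA.
Then V_GS = 2.68 V and V_DS = V_DD − I_D(R_D+R_S) = 12 − 0.548×2.27 = 10.8 V.
Saturation requires V_DS ≥ V_GS − V_t = 0.676 V; 10.8 ≥ 0.676 ✓.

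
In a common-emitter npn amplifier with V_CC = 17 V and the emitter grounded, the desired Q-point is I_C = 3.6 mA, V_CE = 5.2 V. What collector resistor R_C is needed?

R_C ≈ 3.3 kΩ

Collector loop: V_CC = I_C·R_C + V_CE.
R_C = (V_CC − V_CE)/I_C = (17 − 5.2)/3.6 = 3.28 kΩ.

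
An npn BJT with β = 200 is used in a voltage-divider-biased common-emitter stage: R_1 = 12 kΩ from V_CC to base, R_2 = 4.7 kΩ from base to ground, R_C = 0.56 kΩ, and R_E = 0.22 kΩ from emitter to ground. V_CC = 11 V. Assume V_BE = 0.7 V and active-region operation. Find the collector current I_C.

Thevenize the base divider: V_Th = V_CC·R_2/(R_1+R_2) = 11×4.7/16.7 = 3.1 V, R_Th = R_1‖R_2 = 3.38 kΩ.
Base-emitter loop: V_Th = I_B·R_Th + V_BE + (β+1)I_B·R_E, so I_B = (3.1 − 0.7) / (3.38 + 201×0.22) = 0.0503 mA.
I_C = β·I_B = 200×0.0503 = 10.1 mA, and I_E = (β+1)I_B = 10.1 mA.
V_CE = V_CC − I_C·R_C − I_E·R_E = 11 − 10.1×0.56 − 10.1×0.22 = 3.14 V.
V_CE = 3.14 V > 0.2 V confirms active-region operation.

I_C ≈ 10 mA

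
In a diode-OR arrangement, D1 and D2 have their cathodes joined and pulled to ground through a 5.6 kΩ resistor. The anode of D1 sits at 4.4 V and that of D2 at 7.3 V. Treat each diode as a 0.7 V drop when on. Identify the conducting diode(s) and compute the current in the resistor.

Only D2 conducts; I_R ≈ 1.2 mA

Assume both conduct. Then node N would need to be at both 4.4−0.7 = 3.7 V and 7.3−0.7 = 6.6 V, which is impossible.
Assume only D2 conducts: V_N = 7.3 − 0.7 = 6.6 V, so I_R = 6.6/5.6 = 1.18 mA.
Check D1: its anode-to-cathode voltage is 4.4 − 6.6 = -2.2 V < 0.7 V, so it is off. The assumption is consistent.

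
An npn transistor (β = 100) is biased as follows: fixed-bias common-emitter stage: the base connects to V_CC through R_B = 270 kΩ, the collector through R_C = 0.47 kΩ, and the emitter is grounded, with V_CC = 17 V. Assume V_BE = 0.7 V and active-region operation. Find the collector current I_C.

Base loop: V_CC = I_B·R_B + V_BE, so I_B = (17 − 0.7)/270 kΩ = 0.0604 mA.
In the active region I_C = β·I_B = 100 × 0.0604 = 6.04 mA.
Collector loop: V_CE = V_CC − I_C·R_C = 17 − 6.04×0.47 = 14.2 V.
Since V_CE = 14.2 V > V_CE(sat) ≈ 0.2 V, the transistor is in the active region as assumed.

I_C ≈ 6 mA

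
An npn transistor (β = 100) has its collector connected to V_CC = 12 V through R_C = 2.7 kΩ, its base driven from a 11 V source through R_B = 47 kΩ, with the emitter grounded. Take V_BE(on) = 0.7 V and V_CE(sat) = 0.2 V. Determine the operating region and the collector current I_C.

saturation; I_C ≈ 4.4 mA

Assume active: I_B = (11 − 0.7)/47 = 0.219 mA, giving I_C = β·I_B = 21.9 mA.
But then V_CE = 12 − 21.9×2.7 = -47.2 V < V_CE(sat) = 0.2 V — impossible in the active region.
So the transistor is saturated. With V_CE = 0.2 V, I_C = (V_CC − 0.2)/R_C = 11.8/2.7 = 4.37 mA.
Check: β·I_B = 21.9 mA > I_C = 4.37 mA, confirming saturation.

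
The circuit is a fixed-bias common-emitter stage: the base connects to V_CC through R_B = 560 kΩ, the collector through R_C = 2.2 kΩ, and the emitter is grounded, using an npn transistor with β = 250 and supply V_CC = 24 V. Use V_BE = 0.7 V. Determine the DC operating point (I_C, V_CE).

I_C ≈ 10 mA, V_CE ≈ 1.1 V

Base loop: V_CC = I_B·R_B + V_BE, so I_B = (24 − 0.7)/560 kΩ = 0.0416 mA.
In the active region I_C = β·I_B = 250 × 0.0416 = 10.4 mA.
Collector loop: V_CE = V_CC − I_C·R_C = 24 − 10.4×2.2 = 1.12 V.
Since V_CE = 1.12 V > V_CE(sat) ≈ 0.2 V, the transistor is in the active region as assumed.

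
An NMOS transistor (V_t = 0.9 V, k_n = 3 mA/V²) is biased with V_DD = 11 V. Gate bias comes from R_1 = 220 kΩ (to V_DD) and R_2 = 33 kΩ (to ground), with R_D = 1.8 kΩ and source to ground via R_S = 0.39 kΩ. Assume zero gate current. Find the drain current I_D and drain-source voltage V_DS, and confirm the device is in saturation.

I_D ≈ 0.27 mA, V_DS ≈ 10 V

V_G = V_DD·R_2/(R_1+R_2) = 11×33/253 = 1.43 V.
Assume saturation: I_D = (k_n/2)(V_GS − V_t)² with V_GS = V_G − I_D·R_S = 1.43 − 0.39·I_D.
Substituting gives 0.228·I_D² − 1.63·I_D + 0.429 = 0, with roots I_D = 0.274 or 6.85 mA.
The root I_D = 6.85 mA gives V_GS = -1.24 V ≤ V_t, so take I_D = 0.274 mA.
Then V_GS = 1.33 V and V_DS = V_DD − I_D(R_D+R_S) = 11 − 0.274×2.19 = 10.4 V.
Saturation requires V_DS ≥ V_GS − V_t = 0.428 V; 10.4 ≥ 0.428 ✓.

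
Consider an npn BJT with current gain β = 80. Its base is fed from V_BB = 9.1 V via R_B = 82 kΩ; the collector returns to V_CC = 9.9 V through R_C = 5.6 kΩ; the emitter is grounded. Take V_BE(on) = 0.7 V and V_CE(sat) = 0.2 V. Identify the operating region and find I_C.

saturation; I_C ≈ 1.7 mA

Assume active: I_B = (9.1 − 0.7)/82 = 0.102 mA, giving I_C = β·I_B = 8.2 mA.
But then V_CE = 9.9 − 8.2×5.6 = -36 V < V_CE(sat) = 0.2 V — impossible in the active region.
So the transistor is saturated. With V_CE = 0.2 V, I_C = (V_CC − 0.2)/R_C = 9.7/5.6 = 1.73 mA.
Check: β·I_B = 8.2 mA > I_C = 1.73 mA, confirming saturation.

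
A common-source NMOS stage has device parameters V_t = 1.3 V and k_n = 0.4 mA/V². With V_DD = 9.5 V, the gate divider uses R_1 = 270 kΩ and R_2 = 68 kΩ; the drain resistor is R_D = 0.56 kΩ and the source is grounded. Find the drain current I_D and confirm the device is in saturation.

I_D ≈ 0.075 mA

V_G = V_DD·R_2/(R_1+R_2) = 9.5×68/338 = 1.91 V. With the source grounded, V_GS = V_G = 1.91 V.
Assume saturation: I_D = (k_n/2)(V_GS − V_t)² = (0.4/2)×(1.91 − 1.3)² = 0.2×0.611² = 0.0747 mA.
V_DS = V_DD − I_D·R_D = 9.5 − 0.0747×0.56 = 9.46 V.
Saturation requires V_DS ≥ V_GS − V_t = 0.611 V; 9.46 ≥ 0.611 ✓.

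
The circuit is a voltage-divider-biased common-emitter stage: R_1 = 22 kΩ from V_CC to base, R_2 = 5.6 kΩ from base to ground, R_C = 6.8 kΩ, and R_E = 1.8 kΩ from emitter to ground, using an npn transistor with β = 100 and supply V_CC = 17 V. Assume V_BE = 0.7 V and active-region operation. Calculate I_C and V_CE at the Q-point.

I_C ≈ 1.5 mA, V_CE ≈ 4.3 V

Thevenize the base divider: V_Th = V_CC·R_2/(R_1+R_2) = 17×5.6/27.6 = 3.45 V, R_Th = R_1‖R_2 = 4.46 kΩ.
Base-emitter loop: V_Th = I_B·R_Th + V_BE + (β+1)I_B·R_E, so I_B = (3.45 − 0.7) / (4.46 + 101×1.8) = 0.0148 mA.
I_C = β·I_B = 100×0.0148 = 1.48 mA, and I_E = (β+1)I_B = 1.49 mA.
V_CE = V_CC − I_C·R_C − I_E·R_E = 17 − 1.48×6.8 − 1.49×1.8 = 4.28 V.
V_CE = 4.28 V > 0.2 V confirms active-region operation.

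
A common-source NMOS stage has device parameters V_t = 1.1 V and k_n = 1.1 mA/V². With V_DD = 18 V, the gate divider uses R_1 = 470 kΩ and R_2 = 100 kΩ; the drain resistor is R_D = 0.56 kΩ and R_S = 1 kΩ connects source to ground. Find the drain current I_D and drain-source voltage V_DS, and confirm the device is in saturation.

I_D ≈ 0.83 mA, V_DS ≈ 17 V

V_G = V_DD·R_2/(R_1+R_2) = 18×100/570 = 3.16 V.
Assume saturation: I_D = (k_n/2)(V_GS − V_t)² with V_GS = V_G − I_D·R_S = 3.16 − 1·I_D.
Substituting gives 0.55·I_D² − 3.26·I_D + 2.33 = 0, with roots I_D = 0.83 or 5.1 mA.
The root I_D = 5.1 mA gives V_GS = -1.95 V ≤ V_t, so take I_D = 0.83 mA.
Then V_GS = 2.33 V and V_DS = V_DD − I_D(R_D+R_S) = 18 − 0.83×1.56 = 16.7 V.
Saturation requires V_DS ≥ V_GS − V_t = 1.23 V; 16.7 ≥ 1.23 ✓.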